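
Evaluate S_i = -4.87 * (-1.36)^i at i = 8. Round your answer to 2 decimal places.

S_8 = -4.87 * (-1.36)^8 ≈ -4.87 * 11.7034 ≈ -57.0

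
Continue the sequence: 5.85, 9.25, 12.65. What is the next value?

Differences: 9.25 - 5.85 = 3.4
This is an arithmetic sequence with common difference d = 3.4.
Next term = 12.65 + 3.4 = 16.05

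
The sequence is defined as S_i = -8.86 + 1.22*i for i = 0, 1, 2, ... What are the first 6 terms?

This is an arithmetic sequence.
i=0: S_0 = -8.86 + 1.22*0 = -8.86
i=1: S_1 = -8.86 + 1.22*1 = -7.64
i=2: S_2 = -8.86 + 1.22*2 = -6.42
i=3: S_3 = -8.86 + 1.22*3 = -5.2
i=4: S_4 = -8.86 + 1.22*4 = -3.98
i=5: S_5 = -8.86 + 1.22*5 = -2.76
The first 6 terms are: [-8.86, -7.64, -6.42, -5.2, -3.98, -2.76]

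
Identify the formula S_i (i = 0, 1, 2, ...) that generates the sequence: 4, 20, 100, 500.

Check ratios: 20 / 4 = 5.0
Common ratio r = 5.
First term a = 4.
Formula: S_i = 4 * 5^i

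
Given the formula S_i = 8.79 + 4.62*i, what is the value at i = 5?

S_5 = 8.79 + 4.62*5 = 8.79 + 23.1 = 31.89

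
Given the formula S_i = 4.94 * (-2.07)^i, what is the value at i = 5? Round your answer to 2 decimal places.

S_5 = 4.94 * (-2.07)^5 ≈ 4.94 * -38.006 ≈ -187.75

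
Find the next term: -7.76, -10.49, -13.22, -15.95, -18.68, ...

Differences: -10.49 - -7.76 = -2.73
This is an arithmetic sequence with common difference d = -2.73.
Next term = -18.68 + -2.73 = -21.41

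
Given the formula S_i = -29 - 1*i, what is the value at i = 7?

S_7 = -29 + -1*7 = -29 + -7 = -36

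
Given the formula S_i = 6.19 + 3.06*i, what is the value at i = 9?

S_9 = 6.19 + 3.06*9 = 6.19 + 27.54 = 33.73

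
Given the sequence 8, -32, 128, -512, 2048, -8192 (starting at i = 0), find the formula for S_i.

Check ratios: -32 / 8 = -4.0
Common ratio r = -4.
First term a = 8.
Formula: S_i = 8 * (-4)^i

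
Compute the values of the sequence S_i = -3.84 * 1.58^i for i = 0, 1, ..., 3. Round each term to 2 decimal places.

This is a geometric sequence.
i=0: S_0 = -3.84 * 1.58^0 = -3.84
i=1: S_1 = -3.84 * 1.58^1 ≈ -6.07
i=2: S_2 = -3.84 * 1.58^2 ≈ -9.59
i=3: S_3 = -3.84 * 1.58^3 ≈ -15.15
The first 4 terms are: [-3.84, -6.07, -9.59, -15.15]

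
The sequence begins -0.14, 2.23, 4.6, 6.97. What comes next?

Differences: 2.23 - -0.14 = 2.37
This is an arithmetic sequence with common difference d = 2.37.
Next term = 6.97 + 2.37 = 9.34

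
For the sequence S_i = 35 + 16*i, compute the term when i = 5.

S_5 = 35 + 16*5 = 35 + 80 = 115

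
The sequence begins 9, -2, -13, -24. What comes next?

Differences: -2 - 9 = -11
This is an arithmetic sequence with common difference d = -11.
Next term = -24 + -11 = -35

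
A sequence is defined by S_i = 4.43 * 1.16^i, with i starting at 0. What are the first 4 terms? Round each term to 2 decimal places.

This is a geometric sequence.
i=0: S_0 = 4.43 * 1.16^0 = 4.43
i=1: S_1 = 4.43 * 1.16^1 ≈ 5.14
i=2: S_2 = 4.43 * 1.16^2 ≈ 5.96
i=3: S_3 = 4.43 * 1.16^3 ≈ 6.91
The first 4 terms are: [4.43, 5.14, 5.96, 6.91]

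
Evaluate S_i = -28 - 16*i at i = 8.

S_8 = -28 + -16*8 = -28 + -128 = -156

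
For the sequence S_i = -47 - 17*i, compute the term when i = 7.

S_7 = -47 + -17*7 = -47 + -119 = -166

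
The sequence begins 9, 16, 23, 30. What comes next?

Differences: 16 - 9 = 7
This is an arithmetic sequence with common difference d = 7.
Next term = 30 + 7 = 37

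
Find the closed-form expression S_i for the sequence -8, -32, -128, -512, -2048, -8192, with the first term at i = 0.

Check ratios: -32 / -8 = 4.0
Common ratio r = 4.
First term a = -8.
Formula: S_i = -8 * 4^i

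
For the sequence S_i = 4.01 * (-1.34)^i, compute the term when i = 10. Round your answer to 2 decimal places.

S_10 = 4.01 * (-1.34)^10 ≈ 4.01 * 18.6659 ≈ 74.85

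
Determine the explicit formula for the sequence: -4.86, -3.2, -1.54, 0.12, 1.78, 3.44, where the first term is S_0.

Check differences: -3.2 - -4.86 = 1.66
-1.54 - -3.2 = 1.66
Common difference d = 1.66.
First term a = -4.86.
Formula: S_i = -4.86 + 1.66*i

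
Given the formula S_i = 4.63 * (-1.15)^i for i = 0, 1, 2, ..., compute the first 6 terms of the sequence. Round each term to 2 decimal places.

This is a geometric sequence.
i=0: S_0 = 4.63 * (-1.15)^0 = 4.63
i=1: S_1 = 4.63 * (-1.15)^1 ≈ -5.32
i=2: S_2 = 4.63 * (-1.15)^2 ≈ 6.12
i=3: S_3 = 4.63 * (-1.15)^3 ≈ -7.04
i=4: S_4 = 4.63 * (-1.15)^4 ≈ 8.1
i=5: S_5 = 4.63 * (-1.15)^5 ≈ -9.31
The first 6 terms are: [4.63, -5.32, 6.12, -7.04, 8.1, -9.31]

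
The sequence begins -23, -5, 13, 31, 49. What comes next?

Differences: -5 - -23 = 18
This is an arithmetic sequence with common difference d = 18.
Next term = 49 + 18 = 67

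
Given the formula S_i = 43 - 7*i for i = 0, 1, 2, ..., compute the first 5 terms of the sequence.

This is an arithmetic sequence.
i=0: S_0 = 43 + -7*0 = 43
i=1: S_1 = 43 + -7*1 = 36
i=2: S_2 = 43 + -7*2 = 29
i=3: S_3 = 43 + -7*3 = 22
i=4: S_4 = 43 + -7*4 = 15
The first 5 terms are: [43, 36, 29, 22, 15]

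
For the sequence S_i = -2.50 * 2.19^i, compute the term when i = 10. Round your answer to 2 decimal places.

S_10 = -2.5 * 2.19^10 ≈ -2.5 * 2537.7051 ≈ -6344.26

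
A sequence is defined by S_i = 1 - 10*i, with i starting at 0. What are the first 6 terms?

This is an arithmetic sequence.
i=0: S_0 = 1 + -10*0 = 1
i=1: S_1 = 1 + -10*1 = -9
i=2: S_2 = 1 + -10*2 = -19
i=3: S_3 = 1 + -10*3 = -29
i=4: S_4 = 1 + -10*4 = -39
i=5: S_5 = 1 + -10*5 = -49
The first 6 terms are: [1, -9, -19, -29, -39, -49]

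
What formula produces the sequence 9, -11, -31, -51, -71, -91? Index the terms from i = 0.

Check differences: -11 - 9 = -20
-31 - -11 = -20
Common difference d = -20.
First term a = 9.
Formula: S_i = 9 - 20*i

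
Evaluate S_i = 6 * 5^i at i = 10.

S_10 = 6 * 5^10 = 6 * 9765625 = 58593750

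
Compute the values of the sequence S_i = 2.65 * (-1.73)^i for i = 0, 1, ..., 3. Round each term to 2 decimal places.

This is a geometric sequence.
i=0: S_0 = 2.65 * (-1.73)^0 = 2.65
i=1: S_1 = 2.65 * (-1.73)^1 ≈ -4.58
i=2: S_2 = 2.65 * (-1.73)^2 ≈ 7.93
i=3: S_3 = 2.65 * (-1.73)^3 ≈ -13.72
The first 4 terms are: [2.65, -4.58, 7.93, -13.72]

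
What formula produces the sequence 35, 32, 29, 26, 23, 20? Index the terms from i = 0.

Check differences: 32 - 35 = -3
29 - 32 = -3
Common difference d = -3.
First term a = 35.
Formula: S_i = 35 - 3*i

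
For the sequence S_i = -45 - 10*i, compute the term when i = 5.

S_5 = -45 + -10*5 = -45 + -50 = -95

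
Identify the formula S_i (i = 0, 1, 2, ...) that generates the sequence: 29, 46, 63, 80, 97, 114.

Check differences: 46 - 29 = 17
63 - 46 = 17
Common difference d = 17.
First term a = 29.
Formula: S_i = 29 + 17*i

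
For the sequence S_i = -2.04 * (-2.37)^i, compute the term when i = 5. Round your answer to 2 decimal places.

S_5 = -2.04 * (-2.37)^5 ≈ -2.04 * -74.7725 ≈ 152.54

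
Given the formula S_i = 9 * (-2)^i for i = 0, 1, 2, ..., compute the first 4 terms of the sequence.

This is a geometric sequence.
i=0: S_0 = 9 * (-2)^0 = 9
i=1: S_1 = 9 * (-2)^1 = -18
i=2: S_2 = 9 * (-2)^2 = 36
i=3: S_3 = 9 * (-2)^3 = -72
The first 4 terms are: [9, -18, 36, -72]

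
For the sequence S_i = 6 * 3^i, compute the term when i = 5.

S_5 = 6 * 3^5 = 6 * 243 = 1458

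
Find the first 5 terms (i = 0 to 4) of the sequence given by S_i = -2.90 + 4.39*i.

This is an arithmetic sequence.
i=0: S_0 = -2.9 + 4.39*0 = -2.9
i=1: S_1 = -2.9 + 4.39*1 = 1.49
i=2: S_2 = -2.9 + 4.39*2 = 5.88
i=3: S_3 = -2.9 + 4.39*3 = 10.27
i=4: S_4 = -2.9 + 4.39*4 = 14.66
The first 5 terms are: [-2.9, 1.49, 5.88, 10.27, 14.66]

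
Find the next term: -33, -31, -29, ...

Differences: -31 - -33 = 2
This is an arithmetic sequence with common difference d = 2.
Next term = -29 + 2 = -27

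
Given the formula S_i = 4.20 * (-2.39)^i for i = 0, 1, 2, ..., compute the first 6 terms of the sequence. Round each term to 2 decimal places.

This is a geometric sequence.
i=0: S_0 = 4.2 * (-2.39)^0 = 4.2
i=1: S_1 = 4.2 * (-2.39)^1 ≈ -10.04
i=2: S_2 = 4.2 * (-2.39)^2 ≈ 23.99
i=3: S_3 = 4.2 * (-2.39)^3 ≈ -57.34
i=4: S_4 = 4.2 * (-2.39)^4 ≈ 137.04
i=5: S_5 = 4.2 * (-2.39)^5 ≈ -327.52
The first 6 terms are: [4.2, -10.04, 23.99, -57.34, 137.04, -327.52]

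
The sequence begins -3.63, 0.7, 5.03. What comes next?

Differences: 0.7 - -3.63 = 4.33
This is an arithmetic sequence with common difference d = 4.33.
Next term = 5.03 + 4.33 = 9.36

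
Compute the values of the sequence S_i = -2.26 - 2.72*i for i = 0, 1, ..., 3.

This is an arithmetic sequence.
i=0: S_0 = -2.26 + -2.72*0 = -2.26
i=1: S_1 = -2.26 + -2.72*1 = -4.98
i=2: S_2 = -2.26 + -2.72*2 = -7.7
i=3: S_3 = -2.26 + -2.72*3 = -10.42
The first 4 terms are: [-2.26, -4.98, -7.7, -10.42]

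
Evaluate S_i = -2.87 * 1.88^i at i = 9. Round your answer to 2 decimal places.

S_9 = -2.87 * 1.88^9 ≈ -2.87 * 293.3733 ≈ -841.98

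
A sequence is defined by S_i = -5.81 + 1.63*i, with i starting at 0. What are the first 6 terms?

This is an arithmetic sequence.
i=0: S_0 = -5.81 + 1.63*0 = -5.81
i=1: S_1 = -5.81 + 1.63*1 = -4.18
i=2: S_2 = -5.81 + 1.63*2 = -2.55
i=3: S_3 = -5.81 + 1.63*3 = -0.92
i=4: S_4 = -5.81 + 1.63*4 = 0.71
i=5: S_5 = -5.81 + 1.63*5 = 2.34
The first 6 terms are: [-5.81, -4.18, -2.55, -0.92, 0.71, 2.34]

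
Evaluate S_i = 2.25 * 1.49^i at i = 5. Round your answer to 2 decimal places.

S_5 = 2.25 * 1.49^5 ≈ 2.25 * 7.344 ≈ 16.52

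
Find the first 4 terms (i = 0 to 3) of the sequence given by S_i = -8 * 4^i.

This is a geometric sequence.
i=0: S_0 = -8 * 4^0 = -8
i=1: S_1 = -8 * 4^1 = -32
i=2: S_2 = -8 * 4^2 = -128
i=3: S_3 = -8 * 4^3 = -512
The first 4 terms are: [-8, -32, -128, -512]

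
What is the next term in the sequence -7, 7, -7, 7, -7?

Ratios: 7 / -7 = -1.0
This is a geometric sequence with common ratio r = -1.
Next term = -7 * -1 = 7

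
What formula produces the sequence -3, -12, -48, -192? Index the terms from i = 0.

Check ratios: -12 / -3 = 4.0
Common ratio r = 4.
First term a = -3.
Formula: S_i = -3 * 4^i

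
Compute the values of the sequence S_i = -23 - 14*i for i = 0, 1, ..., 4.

This is an arithmetic sequence.
i=0: S_0 = -23 + -14*0 = -23
i=1: S_1 = -23 + -14*1 = -37
i=2: S_2 = -23 + -14*2 = -51
i=3: S_3 = -23 + -14*3 = -65
i=4: S_4 = -23 + -14*4 = -79
The first 5 terms are: [-23, -37, -51, -65, -79]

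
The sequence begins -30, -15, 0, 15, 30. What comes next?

Differences: -15 - -30 = 15
This is an arithmetic sequence with common difference d = 15.
Next term = 30 + 15 = 45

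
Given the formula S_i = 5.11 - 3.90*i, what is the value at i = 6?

S_6 = 5.11 + -3.9*6 = 5.11 + -23.4 = -18.29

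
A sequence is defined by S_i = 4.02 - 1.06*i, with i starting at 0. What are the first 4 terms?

This is an arithmetic sequence.
i=0: S_0 = 4.02 + -1.06*0 = 4.02
i=1: S_1 = 4.02 + -1.06*1 = 2.96
i=2: S_2 = 4.02 + -1.06*2 = 1.9
i=3: S_3 = 4.02 + -1.06*3 = 0.84
The first 4 terms are: [4.02, 2.96, 1.9, 0.84]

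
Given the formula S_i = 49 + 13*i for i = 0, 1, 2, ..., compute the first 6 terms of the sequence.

This is an arithmetic sequence.
i=0: S_0 = 49 + 13*0 = 49
i=1: S_1 = 49 + 13*1 = 62
i=2: S_2 = 49 + 13*2 = 75
i=3: S_3 = 49 + 13*3 = 88
i=4: S_4 = 49 + 13*4 = 101
i=5: S_5 = 49 + 13*5 = 114
The first 6 terms are: [49, 62, 75, 88, 101, 114]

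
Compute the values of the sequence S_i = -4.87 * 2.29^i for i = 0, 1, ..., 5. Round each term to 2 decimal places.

This is a geometric sequence.
i=0: S_0 = -4.87 * 2.29^0 = -4.87
i=1: S_1 = -4.87 * 2.29^1 ≈ -11.15
i=2: S_2 = -4.87 * 2.29^2 ≈ -25.54
i=3: S_3 = -4.87 * 2.29^3 ≈ -58.48
i=4: S_4 = -4.87 * 2.29^4 ≈ -133.93
i=5: S_5 = -4.87 * 2.29^5 ≈ -306.69
The first 6 terms are: [-4.87, -11.15, -25.54, -58.48, -133.93, -306.69]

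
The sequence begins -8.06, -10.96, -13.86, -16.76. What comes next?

Differences: -10.96 - -8.06 = -2.9
This is an arithmetic sequence with common difference d = -2.9.
Next term = -16.76 + -2.9 = -19.66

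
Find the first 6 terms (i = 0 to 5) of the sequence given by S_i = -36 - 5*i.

This is an arithmetic sequence.
i=0: S_0 = -36 + -5*0 = -36
i=1: S_1 = -36 + -5*1 = -41
i=2: S_2 = -36 + -5*2 = -46
i=3: S_3 = -36 + -5*3 = -51
i=4: S_4 = -36 + -5*4 = -56
i=5: S_5 = -36 + -5*5 = -61
The first 6 terms are: [-36, -41, -46, -51, -56, -61]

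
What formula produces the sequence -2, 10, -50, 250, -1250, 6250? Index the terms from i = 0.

Check ratios: 10 / -2 = -5.0
Common ratio r = -5.
First term a = -2.
Formula: S_i = -2 * (-5)^i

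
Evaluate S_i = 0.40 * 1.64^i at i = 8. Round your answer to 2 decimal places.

S_8 = 0.4 * 1.64^8 ≈ 0.4 * 52.33 ≈ 20.93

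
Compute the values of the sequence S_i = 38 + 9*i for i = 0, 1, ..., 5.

This is an arithmetic sequence.
i=0: S_0 = 38 + 9*0 = 38
i=1: S_1 = 38 + 9*1 = 47
i=2: S_2 = 38 + 9*2 = 56
i=3: S_3 = 38 + 9*3 = 65
i=4: S_4 = 38 + 9*4 = 74
i=5: S_5 = 38 + 9*5 = 83
The first 6 terms are: [38, 47, 56, 65, 74, 83]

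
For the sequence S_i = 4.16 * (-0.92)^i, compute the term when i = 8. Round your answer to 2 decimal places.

S_8 = 4.16 * (-0.92)^8 ≈ 4.16 * 0.5132 ≈ 2.13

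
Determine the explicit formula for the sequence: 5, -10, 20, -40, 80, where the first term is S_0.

Check ratios: -10 / 5 = -2.0
Common ratio r = -2.
First term a = 5.
Formula: S_i = 5 * (-2)^i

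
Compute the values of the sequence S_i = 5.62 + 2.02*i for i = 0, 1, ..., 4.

This is an arithmetic sequence.
i=0: S_0 = 5.62 + 2.02*0 = 5.62
i=1: S_1 = 5.62 + 2.02*1 = 7.64
i=2: S_2 = 5.62 + 2.02*2 = 9.66
i=3: S_3 = 5.62 + 2.02*3 = 11.68
i=4: S_4 = 5.62 + 2.02*4 = 13.7
The first 5 terms are: [5.62, 7.64, 9.66, 11.68, 13.7]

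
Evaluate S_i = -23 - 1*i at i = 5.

S_5 = -23 + -1*5 = -23 + -5 = -28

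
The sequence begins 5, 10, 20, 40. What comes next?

Ratios: 10 / 5 = 2.0
This is a geometric sequence with common ratio r = 2.
Next term = 40 * 2 = 80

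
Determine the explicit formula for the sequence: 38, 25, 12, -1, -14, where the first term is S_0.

Check differences: 25 - 38 = -13
12 - 25 = -13
Common difference d = -13.
First term a = 38.
Formula: S_i = 38 - 13*i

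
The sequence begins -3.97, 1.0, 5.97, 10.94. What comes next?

Differences: 1.0 - -3.97 = 4.97
This is an arithmetic sequence with common difference d = 4.97.
Next term = 10.94 + 4.97 = 15.91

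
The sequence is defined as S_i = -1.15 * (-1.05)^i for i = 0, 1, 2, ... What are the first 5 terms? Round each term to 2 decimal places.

This is a geometric sequence.
i=0: S_0 = -1.15 * (-1.05)^0 = -1.15
i=1: S_1 = -1.15 * (-1.05)^1 ≈ 1.21
i=2: S_2 = -1.15 * (-1.05)^2 ≈ -1.27
i=3: S_3 = -1.15 * (-1.05)^3 ≈ 1.33
i=4: S_4 = -1.15 * (-1.05)^4 ≈ -1.4
The first 5 terms are: [-1.15, 1.21, -1.27, 1.33, -1.4]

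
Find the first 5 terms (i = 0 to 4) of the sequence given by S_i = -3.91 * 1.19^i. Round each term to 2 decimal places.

This is a geometric sequence.
i=0: S_0 = -3.91 * 1.19^0 = -3.91
i=1: S_1 = -3.91 * 1.19^1 ≈ -4.65
i=2: S_2 = -3.91 * 1.19^2 ≈ -5.54
i=3: S_3 = -3.91 * 1.19^3 ≈ -6.59
i=4: S_4 = -3.91 * 1.19^4 ≈ -7.84
The first 5 terms are: [-3.91, -4.65, -5.54, -6.59, -7.84]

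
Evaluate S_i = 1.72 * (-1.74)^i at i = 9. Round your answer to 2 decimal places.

S_9 = 1.72 * (-1.74)^9 ≈ 1.72 * -146.1986 ≈ -251.46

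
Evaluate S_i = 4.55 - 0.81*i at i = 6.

S_6 = 4.55 + -0.81*6 = 4.55 + -4.86 = -0.31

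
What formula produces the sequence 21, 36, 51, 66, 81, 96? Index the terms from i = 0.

Check differences: 36 - 21 = 15
51 - 36 = 15
Common difference d = 15.
First term a = 21.
Formula: S_i = 21 + 15*i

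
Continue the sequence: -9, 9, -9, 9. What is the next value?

Ratios: 9 / -9 = -1.0
This is a geometric sequence with common ratio r = -1.
Next term = 9 * -1 = -9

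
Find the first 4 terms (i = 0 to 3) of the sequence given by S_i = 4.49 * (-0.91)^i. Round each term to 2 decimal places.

This is a geometric sequence.
i=0: S_0 = 4.49 * (-0.91)^0 = 4.49
i=1: S_1 = 4.49 * (-0.91)^1 ≈ -4.09
i=2: S_2 = 4.49 * (-0.91)^2 ≈ 3.72
i=3: S_3 = 4.49 * (-0.91)^3 ≈ -3.38
The first 4 terms are: [4.49, -4.09, 3.72, -3.38]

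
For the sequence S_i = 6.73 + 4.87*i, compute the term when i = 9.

S_9 = 6.73 + 4.87*9 = 6.73 + 43.83 = 50.56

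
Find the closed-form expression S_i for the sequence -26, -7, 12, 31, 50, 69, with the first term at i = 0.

Check differences: -7 - -26 = 19
12 - -7 = 19
Common difference d = 19.
First term a = -26.
Formula: S_i = -26 + 19*i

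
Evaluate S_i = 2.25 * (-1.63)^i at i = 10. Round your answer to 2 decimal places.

S_10 = 2.25 * (-1.63)^10 ≈ 2.25 * 132.3964 ≈ 297.89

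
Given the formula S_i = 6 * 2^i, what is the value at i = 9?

S_9 = 6 * 2^9 = 6 * 512 = 3072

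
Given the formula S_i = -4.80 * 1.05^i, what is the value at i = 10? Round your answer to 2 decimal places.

S_10 = -4.8 * 1.05^10 ≈ -4.8 * 1.6289 ≈ -7.82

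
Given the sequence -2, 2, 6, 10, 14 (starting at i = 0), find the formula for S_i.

Check differences: 2 - -2 = 4
6 - 2 = 4
Common difference d = 4.
First term a = -2.
Formula: S_i = -2 + 4*i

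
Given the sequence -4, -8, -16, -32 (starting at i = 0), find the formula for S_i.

Check ratios: -8 / -4 = 2.0
Common ratio r = 2.
First term a = -4.
Formula: S_i = -4 * 2^i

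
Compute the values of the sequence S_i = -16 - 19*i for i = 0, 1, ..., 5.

This is an arithmetic sequence.
i=0: S_0 = -16 + -19*0 = -16
i=1: S_1 = -16 + -19*1 = -35
i=2: S_2 = -16 + -19*2 = -54
i=3: S_3 = -16 + -19*3 = -73
i=4: S_4 = -16 + -19*4 = -92
i=5: S_5 = -16 + -19*5 = -111
The first 6 terms are: [-16, -35, -54, -73, -92, -111]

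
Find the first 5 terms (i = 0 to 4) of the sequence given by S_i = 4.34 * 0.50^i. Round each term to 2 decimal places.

This is a geometric sequence.
i=0: S_0 = 4.34 * 0.5^0 = 4.34
i=1: S_1 = 4.34 * 0.5^1 = 2.17
i=2: S_2 = 4.34 * 0.5^2 ≈ 1.09
i=3: S_3 = 4.34 * 0.5^3 ≈ 0.54
i=4: S_4 = 4.34 * 0.5^4 ≈ 0.27
The first 5 terms are: [4.34, 2.17, 1.09, 0.54, 0.27]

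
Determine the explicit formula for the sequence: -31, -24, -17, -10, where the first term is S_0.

Check differences: -24 - -31 = 7
-17 - -24 = 7
Common difference d = 7.
First term a = -31.
Formula: S_i = -31 + 7*i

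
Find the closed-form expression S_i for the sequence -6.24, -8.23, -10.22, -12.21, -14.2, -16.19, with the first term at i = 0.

Check differences: -8.23 - -6.24 = -1.99
-10.22 - -8.23 = -1.99
Common difference d = -1.99.
First term a = -6.24.
Formula: S_i = -6.24 - 1.99*i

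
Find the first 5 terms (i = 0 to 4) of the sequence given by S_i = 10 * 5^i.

This is a geometric sequence.
i=0: S_0 = 10 * 5^0 = 10
i=1: S_1 = 10 * 5^1 = 50
i=2: S_2 = 10 * 5^2 = 250
i=3: S_3 = 10 * 5^3 = 1250
i=4: S_4 = 10 * 5^4 = 6250
The first 5 terms are: [10, 50, 250, 1250, 6250]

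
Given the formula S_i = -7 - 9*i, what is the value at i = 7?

S_7 = -7 + -9*7 = -7 + -63 = -70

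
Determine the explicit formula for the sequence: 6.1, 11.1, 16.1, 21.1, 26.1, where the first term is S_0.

Check differences: 11.1 - 6.1 = 5.0
16.1 - 11.1 = 5.0
Common difference d = 5.0.
First term a = 6.1.
Formula: S_i = 6.10 + 5.00*i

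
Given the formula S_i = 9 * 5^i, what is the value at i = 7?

S_7 = 9 * 5^7 = 9 * 78125 = 703125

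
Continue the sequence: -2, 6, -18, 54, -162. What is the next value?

Ratios: 6 / -2 = -3.0
This is a geometric sequence with common ratio r = -3.
Next term = -162 * -3 = 486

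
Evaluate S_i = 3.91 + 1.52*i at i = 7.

S_7 = 3.91 + 1.52*7 = 3.91 + 10.64 = 14.55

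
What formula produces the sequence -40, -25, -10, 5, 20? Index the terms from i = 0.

Check differences: -25 - -40 = 15
-10 - -25 = 15
Common difference d = 15.
First term a = -40.
Formula: S_i = -40 + 15*i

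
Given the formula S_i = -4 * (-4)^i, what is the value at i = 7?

S_7 = -4 * (-4)^7 = -4 * -16384 = 65536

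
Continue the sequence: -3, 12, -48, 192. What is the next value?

Ratios: 12 / -3 = -4.0
This is a geometric sequence with common ratio r = -4.
Next term = 192 * -4 = -768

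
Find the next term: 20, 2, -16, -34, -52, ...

Differences: 2 - 20 = -18
This is an arithmetic sequence with common difference d = -18.
Next term = -52 + -18 = -70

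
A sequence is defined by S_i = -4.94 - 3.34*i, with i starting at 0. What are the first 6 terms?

This is an arithmetic sequence.
i=0: S_0 = -4.94 + -3.34*0 = -4.94
i=1: S_1 = -4.94 + -3.34*1 = -8.28
i=2: S_2 = -4.94 + -3.34*2 = -11.62
i=3: S_3 = -4.94 + -3.34*3 = -14.96
i=4: S_4 = -4.94 + -3.34*4 = -18.3
i=5: S_5 = -4.94 + -3.34*5 = -21.64
The first 6 terms are: [-4.94, -8.28, -11.62, -14.96, -18.3, -21.64]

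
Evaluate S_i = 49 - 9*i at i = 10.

S_10 = 49 + -9*10 = 49 + -90 = -41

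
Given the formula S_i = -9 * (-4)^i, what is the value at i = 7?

S_7 = -9 * (-4)^7 = -9 * -16384 = 147456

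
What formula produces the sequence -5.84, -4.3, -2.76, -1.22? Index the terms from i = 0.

Check differences: -4.3 - -5.84 = 1.54
-2.76 - -4.3 = 1.54
Common difference d = 1.54.
First term a = -5.84.
Formula: S_i = -5.84 + 1.54*i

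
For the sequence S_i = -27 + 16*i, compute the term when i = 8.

S_8 = -27 + 16*8 = -27 + 128 = 101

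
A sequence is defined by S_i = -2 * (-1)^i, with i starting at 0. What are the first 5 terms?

This is a geometric sequence.
i=0: S_0 = -2 * (-1)^0 = -2
i=1: S_1 = -2 * (-1)^1 = 2
i=2: S_2 = -2 * (-1)^2 = -2
i=3: S_3 = -2 * (-1)^3 = 2
i=4: S_4 = -2 * (-1)^4 = -2
The first 5 terms are: [-2, 2, -2, 2, -2]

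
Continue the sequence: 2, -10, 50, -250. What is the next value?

Ratios: -10 / 2 = -5.0
This is a geometric sequence with common ratio r = -5.
Next term = -250 * -5 = 1250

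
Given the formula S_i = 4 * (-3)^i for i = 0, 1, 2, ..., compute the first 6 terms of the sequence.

This is a geometric sequence.
i=0: S_0 = 4 * (-3)^0 = 4
i=1: S_1 = 4 * (-3)^1 = -12
i=2: S_2 = 4 * (-3)^2 = 36
i=3: S_3 = 4 * (-3)^3 = -108
i=4: S_4 = 4 * (-3)^4 = 324
i=5: S_5 = 4 * (-3)^5 = -972
The first 6 terms are: [4, -12, 36, -108, 324, -972]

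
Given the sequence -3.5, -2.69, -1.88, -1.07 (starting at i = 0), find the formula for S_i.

Check differences: -2.69 - -3.5 = 0.81
-1.88 - -2.69 = 0.81
Common difference d = 0.81.
First term a = -3.5.
Formula: S_i = -3.50 + 0.81*i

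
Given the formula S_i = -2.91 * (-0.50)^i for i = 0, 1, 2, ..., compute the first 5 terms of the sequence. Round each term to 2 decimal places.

This is a geometric sequence.
i=0: S_0 = -2.91 * (-0.5)^0 = -2.91
i=1: S_1 = -2.91 * (-0.5)^1 ≈ 1.46
i=2: S_2 = -2.91 * (-0.5)^2 ≈ -0.73
i=3: S_3 = -2.91 * (-0.5)^3 ≈ 0.36
i=4: S_4 = -2.91 * (-0.5)^4 ≈ -0.18
The first 5 terms are: [-2.91, 1.46, -0.73, 0.36, -0.18]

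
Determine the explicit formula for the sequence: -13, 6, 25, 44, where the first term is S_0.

Check differences: 6 - -13 = 19
25 - 6 = 19
Common difference d = 19.
First term a = -13.
Formula: S_i = -13 + 19*i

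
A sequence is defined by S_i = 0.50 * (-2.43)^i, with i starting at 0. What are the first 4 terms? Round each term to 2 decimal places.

This is a geometric sequence.
i=0: S_0 = 0.5 * (-2.43)^0 = 0.5
i=1: S_1 = 0.5 * (-2.43)^1 ≈ -1.22
i=2: S_2 = 0.5 * (-2.43)^2 ≈ 2.95
i=3: S_3 = 0.5 * (-2.43)^3 ≈ -7.17
The first 4 terms are: [0.5, -1.22, 2.95, -7.17]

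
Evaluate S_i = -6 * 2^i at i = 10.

S_10 = -6 * 2^10 = -6 * 1024 = -6144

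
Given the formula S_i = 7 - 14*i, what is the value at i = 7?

S_7 = 7 + -14*7 = 7 + -98 = -91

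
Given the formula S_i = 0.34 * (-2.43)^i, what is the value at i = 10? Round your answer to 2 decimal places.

S_10 = 0.34 * (-2.43)^10 ≈ 0.34 * 7178.9799 ≈ 2440.85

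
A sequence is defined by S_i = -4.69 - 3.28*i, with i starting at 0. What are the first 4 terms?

This is an arithmetic sequence.
i=0: S_0 = -4.69 + -3.28*0 = -4.69
i=1: S_1 = -4.69 + -3.28*1 = -7.97
i=2: S_2 = -4.69 + -3.28*2 = -11.25
i=3: S_3 = -4.69 + -3.28*3 = -14.53
The first 4 terms are: [-4.69, -7.97, -11.25, -14.53]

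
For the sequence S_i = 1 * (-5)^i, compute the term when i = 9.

S_9 = 1 * (-5)^9 = 1 * -1953125 = -1953125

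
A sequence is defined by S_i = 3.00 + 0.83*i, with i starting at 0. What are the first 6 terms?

This is an arithmetic sequence.
i=0: S_0 = 3.0 + 0.83*0 = 3.0
i=1: S_1 = 3.0 + 0.83*1 = 3.83
i=2: S_2 = 3.0 + 0.83*2 = 4.66
i=3: S_3 = 3.0 + 0.83*3 = 5.49
i=4: S_4 = 3.0 + 0.83*4 = 6.32
i=5: S_5 = 3.0 + 0.83*5 = 7.15
The first 6 terms are: [3.0, 3.83, 4.66, 5.49, 6.32, 7.15]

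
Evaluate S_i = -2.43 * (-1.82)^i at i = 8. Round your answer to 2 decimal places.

S_8 = -2.43 * (-1.82)^8 ≈ -2.43 * 120.3846 ≈ -292.53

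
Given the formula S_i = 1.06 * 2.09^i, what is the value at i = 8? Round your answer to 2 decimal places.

S_8 = 1.06 * 2.09^8 ≈ 1.06 * 364.0578 ≈ 385.9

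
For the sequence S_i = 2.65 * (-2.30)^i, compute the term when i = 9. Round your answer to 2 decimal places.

S_9 = 2.65 * (-2.3)^9 ≈ 2.65 * -1801.1527 ≈ -4773.05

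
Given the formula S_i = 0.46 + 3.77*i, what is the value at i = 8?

S_8 = 0.46 + 3.77*8 = 0.46 + 30.16 = 30.62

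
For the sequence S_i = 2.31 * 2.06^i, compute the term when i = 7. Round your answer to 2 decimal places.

S_7 = 2.31 * 2.06^7 ≈ 2.31 * 157.4239 ≈ 363.65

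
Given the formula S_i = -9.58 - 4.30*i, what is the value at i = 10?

S_10 = -9.58 + -4.3*10 = -9.58 + -43.0 = -52.58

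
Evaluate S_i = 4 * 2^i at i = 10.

S_10 = 4 * 2^10 = 4 * 1024 = 4096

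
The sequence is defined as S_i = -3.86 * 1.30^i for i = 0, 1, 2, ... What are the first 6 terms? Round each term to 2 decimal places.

This is a geometric sequence.
i=0: S_0 = -3.86 * 1.3^0 = -3.86
i=1: S_1 = -3.86 * 1.3^1 ≈ -5.02
i=2: S_2 = -3.86 * 1.3^2 ≈ -6.52
i=3: S_3 = -3.86 * 1.3^3 ≈ -8.48
i=4: S_4 = -3.86 * 1.3^4 ≈ -11.02
i=5: S_5 = -3.86 * 1.3^5 ≈ -14.33
The first 6 terms are: [-3.86, -5.02, -6.52, -8.48, -11.02, -14.33]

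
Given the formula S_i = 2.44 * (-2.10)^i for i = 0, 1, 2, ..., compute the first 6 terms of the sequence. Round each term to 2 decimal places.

This is a geometric sequence.
i=0: S_0 = 2.44 * (-2.1)^0 = 2.44
i=1: S_1 = 2.44 * (-2.1)^1 ≈ -5.12
i=2: S_2 = 2.44 * (-2.1)^2 ≈ 10.76
i=3: S_3 = 2.44 * (-2.1)^3 ≈ -22.6
i=4: S_4 = 2.44 * (-2.1)^4 ≈ 47.45
i=5: S_5 = 2.44 * (-2.1)^5 ≈ -99.65
The first 6 terms are: [2.44, -5.12, 10.76, -22.6, 47.45, -99.65]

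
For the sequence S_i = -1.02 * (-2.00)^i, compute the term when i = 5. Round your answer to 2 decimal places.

S_5 = -1.02 * (-2.0)^5 = -1.02 * -32 = 32.64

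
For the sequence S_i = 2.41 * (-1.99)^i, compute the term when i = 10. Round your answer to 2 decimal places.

S_10 = 2.41 * (-1.99)^10 ≈ 2.41 * 973.9368 ≈ 2347.19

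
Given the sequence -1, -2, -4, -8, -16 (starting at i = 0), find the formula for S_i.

Check ratios: -2 / -1 = 2.0
Common ratio r = 2.
First term a = -1.
Formula: S_i = -1 * 2^i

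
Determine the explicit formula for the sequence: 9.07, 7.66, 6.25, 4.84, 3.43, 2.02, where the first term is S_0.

Check differences: 7.66 - 9.07 = -1.41
6.25 - 7.66 = -1.41
Common difference d = -1.41.
First term a = 9.07.
Formula: S_i = 9.07 - 1.41*i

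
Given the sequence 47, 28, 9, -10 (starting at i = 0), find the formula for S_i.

Check differences: 28 - 47 = -19
9 - 28 = -19
Common difference d = -19.
First term a = 47.
Formula: S_i = 47 - 19*i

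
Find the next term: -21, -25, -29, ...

Differences: -25 - -21 = -4
This is an arithmetic sequence with common difference d = -4.
Next term = -29 + -4 = -33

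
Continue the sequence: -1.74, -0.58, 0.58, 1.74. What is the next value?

Differences: -0.58 - -1.74 = 1.16
This is an arithmetic sequence with common difference d = 1.16.
Next term = 1.74 + 1.16 = 2.9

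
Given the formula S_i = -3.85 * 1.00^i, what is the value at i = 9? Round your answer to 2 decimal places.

S_9 = -3.85 * 1.0^9 = -3.85 * 1 = -3.85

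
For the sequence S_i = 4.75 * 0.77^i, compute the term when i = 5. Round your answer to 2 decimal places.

S_5 = 4.75 * 0.77^5 ≈ 4.75 * 0.2707 ≈ 1.29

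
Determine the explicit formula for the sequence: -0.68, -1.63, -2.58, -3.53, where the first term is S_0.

Check differences: -1.63 - -0.68 = -0.95
-2.58 - -1.63 = -0.95
Common difference d = -0.95.
First term a = -0.68.
Formula: S_i = -0.68 - 0.95*i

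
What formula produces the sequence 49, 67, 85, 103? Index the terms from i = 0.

Check differences: 67 - 49 = 18
85 - 67 = 18
Common difference d = 18.
First term a = 49.
Formula: S_i = 49 + 18*i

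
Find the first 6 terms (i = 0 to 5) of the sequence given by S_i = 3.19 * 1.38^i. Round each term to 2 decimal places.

This is a geometric sequence.
i=0: S_0 = 3.19 * 1.38^0 = 3.19
i=1: S_1 = 3.19 * 1.38^1 ≈ 4.4
i=2: S_2 = 3.19 * 1.38^2 ≈ 6.08
i=3: S_3 = 3.19 * 1.38^3 ≈ 8.38
i=4: S_4 = 3.19 * 1.38^4 ≈ 11.57
i=5: S_5 = 3.19 * 1.38^5 ≈ 15.97
The first 6 terms are: [3.19, 4.4, 6.08, 8.38, 11.57, 15.97]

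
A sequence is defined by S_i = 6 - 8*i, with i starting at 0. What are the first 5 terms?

This is an arithmetic sequence.
i=0: S_0 = 6 + -8*0 = 6
i=1: S_1 = 6 + -8*1 = -2
i=2: S_2 = 6 + -8*2 = -10
i=3: S_3 = 6 + -8*3 = -18
i=4: S_4 = 6 + -8*4 = -26
The first 5 terms are: [6, -2, -10, -18, -26]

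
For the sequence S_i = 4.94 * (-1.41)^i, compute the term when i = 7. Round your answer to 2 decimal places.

S_7 = 4.94 * (-1.41)^7 ≈ 4.94 * -11.0798 ≈ -54.73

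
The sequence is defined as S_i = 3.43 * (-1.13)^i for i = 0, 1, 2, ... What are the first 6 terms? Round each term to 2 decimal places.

This is a geometric sequence.
i=0: S_0 = 3.43 * (-1.13)^0 = 3.43
i=1: S_1 = 3.43 * (-1.13)^1 ≈ -3.88
i=2: S_2 = 3.43 * (-1.13)^2 ≈ 4.38
i=3: S_3 = 3.43 * (-1.13)^3 ≈ -4.95
i=4: S_4 = 3.43 * (-1.13)^4 ≈ 5.59
i=5: S_5 = 3.43 * (-1.13)^5 ≈ -6.32
The first 6 terms are: [3.43, -3.88, 4.38, -4.95, 5.59, -6.32]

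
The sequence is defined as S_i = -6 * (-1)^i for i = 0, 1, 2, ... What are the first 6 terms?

This is a geometric sequence.
i=0: S_0 = -6 * (-1)^0 = -6
i=1: S_1 = -6 * (-1)^1 = 6
i=2: S_2 = -6 * (-1)^2 = -6
i=3: S_3 = -6 * (-1)^3 = 6
i=4: S_4 = -6 * (-1)^4 = -6
i=5: S_5 = -6 * (-1)^5 = 6
The first 6 terms are: [-6, 6, -6, 6, -6, 6]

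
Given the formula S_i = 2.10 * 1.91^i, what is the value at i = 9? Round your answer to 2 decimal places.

S_9 = 2.1 * 1.91^9 ≈ 2.1 * 338.2987 ≈ 710.43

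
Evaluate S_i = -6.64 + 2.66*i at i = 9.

S_9 = -6.64 + 2.66*9 = -6.64 + 23.94 = 17.3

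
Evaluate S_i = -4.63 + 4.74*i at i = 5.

S_5 = -4.63 + 4.74*5 = -4.63 + 23.7 = 19.07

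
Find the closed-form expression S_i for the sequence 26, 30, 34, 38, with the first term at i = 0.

Check differences: 30 - 26 = 4
34 - 30 = 4
Common difference d = 4.
First term a = 26.
Formula: S_i = 26 + 4*i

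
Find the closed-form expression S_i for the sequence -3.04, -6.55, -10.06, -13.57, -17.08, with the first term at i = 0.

Check differences: -6.55 - -3.04 = -3.51
-10.06 - -6.55 = -3.51
Common difference d = -3.51.
First term a = -3.04.
Formula: S_i = -3.04 - 3.51*i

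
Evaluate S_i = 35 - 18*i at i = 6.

S_6 = 35 + -18*6 = 35 + -108 = -73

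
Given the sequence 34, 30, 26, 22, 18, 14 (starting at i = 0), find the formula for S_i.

Check differences: 30 - 34 = -4
26 - 30 = -4
Common difference d = -4.
First term a = 34.
Formula: S_i = 34 - 4*i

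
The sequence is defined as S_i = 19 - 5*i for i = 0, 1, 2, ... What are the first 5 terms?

This is an arithmetic sequence.
i=0: S_0 = 19 + -5*0 = 19
i=1: S_1 = 19 + -5*1 = 14
i=2: S_2 = 19 + -5*2 = 9
i=3: S_3 = 19 + -5*3 = 4
i=4: S_4 = 19 + -5*4 = -1
The first 5 terms are: [19, 14, 9, 4, -1]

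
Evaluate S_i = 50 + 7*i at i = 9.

S_9 = 50 + 7*9 = 50 + 63 = 113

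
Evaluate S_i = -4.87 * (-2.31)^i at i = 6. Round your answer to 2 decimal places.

S_6 = -4.87 * (-2.31)^6 ≈ -4.87 * 151.9399 ≈ -739.95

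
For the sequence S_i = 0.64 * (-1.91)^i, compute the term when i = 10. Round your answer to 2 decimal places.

S_10 = 0.64 * (-1.91)^10 ≈ 0.64 * 646.1505 ≈ 413.54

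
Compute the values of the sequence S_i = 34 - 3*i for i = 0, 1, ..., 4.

This is an arithmetic sequence.
i=0: S_0 = 34 + -3*0 = 34
i=1: S_1 = 34 + -3*1 = 31
i=2: S_2 = 34 + -3*2 = 28
i=3: S_3 = 34 + -3*3 = 25
i=4: S_4 = 34 + -3*4 = 22
The first 5 terms are: [34, 31, 28, 25, 22]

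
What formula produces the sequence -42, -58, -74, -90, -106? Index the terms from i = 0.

Check differences: -58 - -42 = -16
-74 - -58 = -16
Common difference d = -16.
First term a = -42.
Formula: S_i = -42 - 16*i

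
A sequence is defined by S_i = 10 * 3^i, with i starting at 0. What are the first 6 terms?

This is a geometric sequence.
i=0: S_0 = 10 * 3^0 = 10
i=1: S_1 = 10 * 3^1 = 30
i=2: S_2 = 10 * 3^2 = 90
i=3: S_3 = 10 * 3^3 = 270
i=4: S_4 = 10 * 3^4 = 810
i=5: S_5 = 10 * 3^5 = 2430
The first 6 terms are: [10, 30, 90, 270, 810, 2430]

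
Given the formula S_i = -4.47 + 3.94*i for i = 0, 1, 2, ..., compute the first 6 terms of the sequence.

This is an arithmetic sequence.
i=0: S_0 = -4.47 + 3.94*0 = -4.47
i=1: S_1 = -4.47 + 3.94*1 = -0.53
i=2: S_2 = -4.47 + 3.94*2 = 3.41
i=3: S_3 = -4.47 + 3.94*3 = 7.35
i=4: S_4 = -4.47 + 3.94*4 = 11.29
i=5: S_5 = -4.47 + 3.94*5 = 15.23
The first 6 terms are: [-4.47, -0.53, 3.41, 7.35, 11.29, 15.23]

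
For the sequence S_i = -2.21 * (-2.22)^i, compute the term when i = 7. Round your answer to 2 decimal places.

S_7 = -2.21 * (-2.22)^7 ≈ -2.21 * -265.7485 ≈ 587.3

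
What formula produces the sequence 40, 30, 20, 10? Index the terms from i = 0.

Check differences: 30 - 40 = -10
20 - 30 = -10
Common difference d = -10.
First term a = 40.
Formula: S_i = 40 - 10*i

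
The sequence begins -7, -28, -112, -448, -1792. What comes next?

Ratios: -28 / -7 = 4.0
This is a geometric sequence with common ratio r = 4.
Next term = -1792 * 4 = -7168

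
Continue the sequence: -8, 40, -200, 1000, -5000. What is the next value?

Ratios: 40 / -8 = -5.0
This is a geometric sequence with common ratio r = -5.
Next term = -5000 * -5 = 25000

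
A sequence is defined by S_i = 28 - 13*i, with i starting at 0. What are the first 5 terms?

This is an arithmetic sequence.
i=0: S_0 = 28 + -13*0 = 28
i=1: S_1 = 28 + -13*1 = 15
i=2: S_2 = 28 + -13*2 = 2
i=3: S_3 = 28 + -13*3 = -11
i=4: S_4 = 28 + -13*4 = -24
The first 5 terms are: [28, 15, 2, -11, -24]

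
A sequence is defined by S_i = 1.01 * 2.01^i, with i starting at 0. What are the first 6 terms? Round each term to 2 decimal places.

This is a geometric sequence.
i=0: S_0 = 1.01 * 2.01^0 = 1.01
i=1: S_1 = 1.01 * 2.01^1 ≈ 2.03
i=2: S_2 = 1.01 * 2.01^2 ≈ 4.08
i=3: S_3 = 1.01 * 2.01^3 ≈ 8.2
i=4: S_4 = 1.01 * 2.01^4 ≈ 16.49
i=5: S_5 = 1.01 * 2.01^5 ≈ 33.14
The first 6 terms are: [1.01, 2.03, 4.08, 8.2, 16.49, 33.14]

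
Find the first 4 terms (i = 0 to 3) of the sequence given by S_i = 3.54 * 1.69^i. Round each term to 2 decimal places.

This is a geometric sequence.
i=0: S_0 = 3.54 * 1.69^0 = 3.54
i=1: S_1 = 3.54 * 1.69^1 ≈ 5.98
i=2: S_2 = 3.54 * 1.69^2 ≈ 10.11
i=3: S_3 = 3.54 * 1.69^3 ≈ 17.09
The first 4 terms are: [3.54, 5.98, 10.11, 17.09]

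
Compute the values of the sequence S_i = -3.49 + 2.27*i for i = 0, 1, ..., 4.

This is an arithmetic sequence.
i=0: S_0 = -3.49 + 2.27*0 = -3.49
i=1: S_1 = -3.49 + 2.27*1 = -1.22
i=2: S_2 = -3.49 + 2.27*2 = 1.05
i=3: S_3 = -3.49 + 2.27*3 = 3.32
i=4: S_4 = -3.49 + 2.27*4 = 5.59
The first 5 terms are: [-3.49, -1.22, 1.05, 3.32, 5.59]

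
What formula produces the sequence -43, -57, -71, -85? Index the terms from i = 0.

Check differences: -57 - -43 = -14
-71 - -57 = -14
Common difference d = -14.
First term a = -43.
Formula: S_i = -43 - 14*i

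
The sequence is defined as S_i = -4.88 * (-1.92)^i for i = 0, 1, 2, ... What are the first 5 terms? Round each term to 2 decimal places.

This is a geometric sequence.
i=0: S_0 = -4.88 * (-1.92)^0 = -4.88
i=1: S_1 = -4.88 * (-1.92)^1 ≈ 9.37
i=2: S_2 = -4.88 * (-1.92)^2 ≈ -17.99
i=3: S_3 = -4.88 * (-1.92)^3 ≈ 34.54
i=4: S_4 = -4.88 * (-1.92)^4 ≈ -66.32
The first 5 terms are: [-4.88, 9.37, -17.99, 34.54, -66.32]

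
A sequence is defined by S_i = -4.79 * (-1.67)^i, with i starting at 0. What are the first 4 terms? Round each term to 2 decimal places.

This is a geometric sequence.
i=0: S_0 = -4.79 * (-1.67)^0 = -4.79
i=1: S_1 = -4.79 * (-1.67)^1 ≈ 8.0
i=2: S_2 = -4.79 * (-1.67)^2 ≈ -13.36
i=3: S_3 = -4.79 * (-1.67)^3 ≈ 22.31
The first 4 terms are: [-4.79, 8.0, -13.36, 22.31]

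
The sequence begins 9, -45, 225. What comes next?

Ratios: -45 / 9 = -5.0
This is a geometric sequence with common ratio r = -5.
Next term = 225 * -5 = -1125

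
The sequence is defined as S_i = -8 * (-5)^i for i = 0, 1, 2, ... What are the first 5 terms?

This is a geometric sequence.
i=0: S_0 = -8 * (-5)^0 = -8
i=1: S_1 = -8 * (-5)^1 = 40
i=2: S_2 = -8 * (-5)^2 = -200
i=3: S_3 = -8 * (-5)^3 = 1000
i=4: S_4 = -8 * (-5)^4 = -5000
The first 5 terms are: [-8, 40, -200, 1000, -5000]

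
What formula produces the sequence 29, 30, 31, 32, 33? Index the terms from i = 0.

Check differences: 30 - 29 = 1
31 - 30 = 1
Common difference d = 1.
First term a = 29.
Formula: S_i = 29 + 1*i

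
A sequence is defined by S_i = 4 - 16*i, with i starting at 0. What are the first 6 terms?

This is an arithmetic sequence.
i=0: S_0 = 4 + -16*0 = 4
i=1: S_1 = 4 + -16*1 = -12
i=2: S_2 = 4 + -16*2 = -28
i=3: S_3 = 4 + -16*3 = -44
i=4: S_4 = 4 + -16*4 = -60
i=5: S_5 = 4 + -16*5 = -76
The first 6 terms are: [4, -12, -28, -44, -60, -76]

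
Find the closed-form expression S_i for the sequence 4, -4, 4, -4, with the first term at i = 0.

Check ratios: -4 / 4 = -1.0
Common ratio r = -1.
First term a = 4.
Formula: S_i = 4 * (-1)^i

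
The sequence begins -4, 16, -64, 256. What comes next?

Ratios: 16 / -4 = -4.0
This is a geometric sequence with common ratio r = -4.
Next term = 256 * -4 = -1024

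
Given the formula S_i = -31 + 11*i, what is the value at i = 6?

S_6 = -31 + 11*6 = -31 + 66 = 35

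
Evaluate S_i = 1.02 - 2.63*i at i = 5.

S_5 = 1.02 + -2.63*5 = 1.02 + -13.15 = -12.13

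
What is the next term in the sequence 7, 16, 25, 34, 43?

Differences: 16 - 7 = 9
This is an arithmetic sequence with common difference d = 9.
Next term = 43 + 9 = 52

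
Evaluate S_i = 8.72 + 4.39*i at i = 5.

S_5 = 8.72 + 4.39*5 = 8.72 + 21.95 = 30.67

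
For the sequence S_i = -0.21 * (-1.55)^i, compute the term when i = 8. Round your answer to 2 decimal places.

S_8 = -0.21 * (-1.55)^8 ≈ -0.21 * 33.3161 ≈ -7.0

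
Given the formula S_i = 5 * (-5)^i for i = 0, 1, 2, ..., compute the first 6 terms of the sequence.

This is a geometric sequence.
i=0: S_0 = 5 * (-5)^0 = 5
i=1: S_1 = 5 * (-5)^1 = -25
i=2: S_2 = 5 * (-5)^2 = 125
i=3: S_3 = 5 * (-5)^3 = -625
i=4: S_4 = 5 * (-5)^4 = 3125
i=5: S_5 = 5 * (-5)^5 = -15625
The first 6 terms are: [5, -25, 125, -625, 3125, -15625]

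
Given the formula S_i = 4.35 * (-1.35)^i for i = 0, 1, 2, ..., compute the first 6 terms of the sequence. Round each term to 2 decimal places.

This is a geometric sequence.
i=0: S_0 = 4.35 * (-1.35)^0 = 4.35
i=1: S_1 = 4.35 * (-1.35)^1 ≈ -5.87
i=2: S_2 = 4.35 * (-1.35)^2 ≈ 7.93
i=3: S_3 = 4.35 * (-1.35)^3 ≈ -10.7
i=4: S_4 = 4.35 * (-1.35)^4 ≈ 14.45
i=5: S_5 = 4.35 * (-1.35)^5 ≈ -19.51
The first 6 terms are: [4.35, -5.87, 7.93, -10.7, 14.45, -19.51]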